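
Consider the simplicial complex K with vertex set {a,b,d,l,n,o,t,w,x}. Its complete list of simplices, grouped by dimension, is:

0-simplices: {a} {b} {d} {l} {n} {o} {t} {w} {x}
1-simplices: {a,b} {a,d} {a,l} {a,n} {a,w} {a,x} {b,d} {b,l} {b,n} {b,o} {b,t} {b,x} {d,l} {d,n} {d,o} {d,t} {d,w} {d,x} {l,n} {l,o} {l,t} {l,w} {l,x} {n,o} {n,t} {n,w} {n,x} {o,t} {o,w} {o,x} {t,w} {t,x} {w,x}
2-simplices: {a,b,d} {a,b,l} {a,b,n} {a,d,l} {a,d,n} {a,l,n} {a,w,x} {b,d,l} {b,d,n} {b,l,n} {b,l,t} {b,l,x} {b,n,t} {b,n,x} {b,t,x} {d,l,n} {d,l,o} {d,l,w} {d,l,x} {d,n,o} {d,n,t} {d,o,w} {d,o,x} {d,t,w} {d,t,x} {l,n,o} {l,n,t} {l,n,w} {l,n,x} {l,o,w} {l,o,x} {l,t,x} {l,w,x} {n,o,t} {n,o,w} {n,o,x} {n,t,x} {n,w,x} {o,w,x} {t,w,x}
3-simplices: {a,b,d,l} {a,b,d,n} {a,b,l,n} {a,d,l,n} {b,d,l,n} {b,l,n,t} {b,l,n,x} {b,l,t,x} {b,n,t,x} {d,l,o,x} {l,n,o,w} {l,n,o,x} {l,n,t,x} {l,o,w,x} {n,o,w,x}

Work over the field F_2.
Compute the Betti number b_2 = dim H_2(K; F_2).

n_0=9 n_1=33 n_2=40 n_3=15  [Z2]
∂1: piv[ab,ad,al,an,aw,ax,bo,bt] rk=8  ker:bd,bl,bn,bx,dl,dn,do,dt,dw,dx,ln,lo,lt,lw,lx,no,nt,nw,nx,ot,ow,ox,tw,tx,wx
∂2: piv[abd,abl,abn,adl,adn,aln,awx,blt,blx,bnt,bnx,btx,dlo,dlw,dlx,dno,dnt,dow,dox,dtw,lnw,lwx,not] rk=23  ker:bdl,bdn,bln,dln,dtx,lno,lnt,lnx,low,lox,ltx,now,nox,ntx,nwx,owx,twx
∂3: piv[abdl,abdn,abln,adln,blnt,blnx,bltx,bntx,dlox,lnow,lnox,lowx,nowx] rk=13  ker:bdln,lntx
b_2=(40−23)−13=4

b_2=4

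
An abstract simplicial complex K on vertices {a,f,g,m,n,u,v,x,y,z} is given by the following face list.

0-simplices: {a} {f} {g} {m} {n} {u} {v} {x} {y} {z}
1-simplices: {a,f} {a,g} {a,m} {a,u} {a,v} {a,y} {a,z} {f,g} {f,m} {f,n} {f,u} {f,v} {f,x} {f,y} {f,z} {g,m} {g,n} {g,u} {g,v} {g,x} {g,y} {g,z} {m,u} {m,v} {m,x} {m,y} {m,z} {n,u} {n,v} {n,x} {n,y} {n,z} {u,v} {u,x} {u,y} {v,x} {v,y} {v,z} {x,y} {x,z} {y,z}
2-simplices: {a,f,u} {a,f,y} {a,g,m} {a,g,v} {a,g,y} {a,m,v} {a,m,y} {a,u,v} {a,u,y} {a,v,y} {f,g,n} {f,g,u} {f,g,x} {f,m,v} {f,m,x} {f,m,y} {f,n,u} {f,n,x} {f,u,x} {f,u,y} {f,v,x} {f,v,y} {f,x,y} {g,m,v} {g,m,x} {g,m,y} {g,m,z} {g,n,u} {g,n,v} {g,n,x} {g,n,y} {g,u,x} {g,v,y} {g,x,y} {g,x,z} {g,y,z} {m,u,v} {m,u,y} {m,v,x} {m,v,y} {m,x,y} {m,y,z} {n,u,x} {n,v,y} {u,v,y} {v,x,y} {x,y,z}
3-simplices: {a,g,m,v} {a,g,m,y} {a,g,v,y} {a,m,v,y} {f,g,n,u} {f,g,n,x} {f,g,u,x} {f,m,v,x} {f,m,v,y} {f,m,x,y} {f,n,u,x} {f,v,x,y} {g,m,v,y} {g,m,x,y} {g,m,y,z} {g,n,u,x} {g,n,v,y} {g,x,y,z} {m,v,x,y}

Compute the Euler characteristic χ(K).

χ(K)=-3

n_0=10 n_1=41 n_2=47 n_3=19
χ=+10−41+47−19=-3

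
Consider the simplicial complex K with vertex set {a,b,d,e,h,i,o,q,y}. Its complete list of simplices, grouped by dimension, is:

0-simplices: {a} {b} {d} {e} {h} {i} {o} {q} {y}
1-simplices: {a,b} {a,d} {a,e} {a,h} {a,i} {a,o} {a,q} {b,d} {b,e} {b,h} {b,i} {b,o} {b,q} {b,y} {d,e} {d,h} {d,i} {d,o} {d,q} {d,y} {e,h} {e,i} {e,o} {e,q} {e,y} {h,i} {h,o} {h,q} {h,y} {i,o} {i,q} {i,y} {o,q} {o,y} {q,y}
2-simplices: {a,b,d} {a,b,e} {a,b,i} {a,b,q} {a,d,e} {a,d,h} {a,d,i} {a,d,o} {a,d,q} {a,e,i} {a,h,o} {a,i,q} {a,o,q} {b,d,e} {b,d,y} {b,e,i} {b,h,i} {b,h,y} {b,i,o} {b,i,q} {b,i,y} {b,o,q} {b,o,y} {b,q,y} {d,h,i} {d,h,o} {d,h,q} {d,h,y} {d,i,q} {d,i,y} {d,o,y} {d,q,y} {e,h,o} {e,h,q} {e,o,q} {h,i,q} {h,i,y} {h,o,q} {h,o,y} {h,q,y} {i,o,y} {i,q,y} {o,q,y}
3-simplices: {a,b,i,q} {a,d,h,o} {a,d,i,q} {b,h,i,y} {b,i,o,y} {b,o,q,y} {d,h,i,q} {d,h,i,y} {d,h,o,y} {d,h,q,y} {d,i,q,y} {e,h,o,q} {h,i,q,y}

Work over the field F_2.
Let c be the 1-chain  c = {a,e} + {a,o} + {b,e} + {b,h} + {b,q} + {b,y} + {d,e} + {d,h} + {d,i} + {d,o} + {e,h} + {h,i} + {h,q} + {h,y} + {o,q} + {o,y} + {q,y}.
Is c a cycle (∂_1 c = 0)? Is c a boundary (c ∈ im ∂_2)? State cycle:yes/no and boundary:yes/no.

n_0=9 n_1=35 n_2=43 n_3=13  [Z2]
∂1: piv[ab,ad,ae,ah,ai,ao,aq,by] rk=8  ker:bd,be,bh,bi,bo,bq,de,dh,di,do,dq,dy,eh,ei,eo,eq,ey,hi,ho,hq,hy,io,iq,iy,oq,oy,qy
∂2: piv[abd,abe,abi,abq,ade,adh,adi,ado,adq,aei,aho,aiq,aoq,bdy,bhi,bhy,bio,biy,boq,boy,bqy,dhi,dhq,eho,ehq] rk=25  ker:bde,bei,biq,dho,dhy,diq,diy,doy,dqy,eoq,hiq,hiy,hoq,hoy,hqy,ioy,iqy,oqy
∂3: piv[abiq,adho,adiq,bhiy,bioy,boqy,dhiq,dhiy,dhoy,dhqy,diqy,ehoq] rk=12  ker:hiqy
∂1c = 0
c vs im∂2: residual ≠ 0 ⇒ not boundary

cycle:yes boundary:no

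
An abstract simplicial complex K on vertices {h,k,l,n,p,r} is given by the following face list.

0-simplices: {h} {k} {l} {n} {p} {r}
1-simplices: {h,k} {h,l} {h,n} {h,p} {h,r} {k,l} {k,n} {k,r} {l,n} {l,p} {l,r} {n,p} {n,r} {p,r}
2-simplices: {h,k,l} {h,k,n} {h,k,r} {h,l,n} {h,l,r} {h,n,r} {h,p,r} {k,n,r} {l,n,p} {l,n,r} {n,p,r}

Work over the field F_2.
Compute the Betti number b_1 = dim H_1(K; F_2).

b_1=0

n_0=6 n_1=14 n_2=11  [Z2]
∂1: piv[hk,hl,hn,hp,hr] rk=5  ker:kl,kn,kr,ln,lp,lr,np,nr,pr
∂2: piv[hkl,hkn,hkr,hln,hlr,hnr,hpr,lnp,npr] rk=9  ker:knr,lnr
b_1=(14−5)−9=0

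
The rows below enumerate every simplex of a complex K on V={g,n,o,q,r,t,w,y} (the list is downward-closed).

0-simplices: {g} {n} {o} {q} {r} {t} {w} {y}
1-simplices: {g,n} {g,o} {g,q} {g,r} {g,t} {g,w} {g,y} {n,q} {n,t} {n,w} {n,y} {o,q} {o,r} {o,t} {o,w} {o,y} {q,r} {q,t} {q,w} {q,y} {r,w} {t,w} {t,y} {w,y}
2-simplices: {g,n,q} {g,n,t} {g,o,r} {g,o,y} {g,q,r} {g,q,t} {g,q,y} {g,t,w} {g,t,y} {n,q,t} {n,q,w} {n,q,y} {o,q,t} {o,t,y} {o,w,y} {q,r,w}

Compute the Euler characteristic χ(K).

n_0=8 n_1=24 n_2=16
χ=+8−24+16=0

χ(K)=0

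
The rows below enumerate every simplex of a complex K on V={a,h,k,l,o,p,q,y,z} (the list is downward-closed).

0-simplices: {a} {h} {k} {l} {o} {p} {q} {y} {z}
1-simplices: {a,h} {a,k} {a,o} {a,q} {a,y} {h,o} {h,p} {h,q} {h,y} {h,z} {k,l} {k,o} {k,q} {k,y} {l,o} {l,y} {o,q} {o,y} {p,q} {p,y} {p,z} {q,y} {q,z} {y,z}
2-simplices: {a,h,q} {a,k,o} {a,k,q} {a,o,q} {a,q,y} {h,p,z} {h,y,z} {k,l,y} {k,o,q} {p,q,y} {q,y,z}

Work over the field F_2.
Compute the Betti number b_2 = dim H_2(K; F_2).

n_0=9 n_1=24 n_2=11  [Z2]
∂1: piv[ah,ak,ao,aq,ay,hp,hz,kl] rk=8  ker:ho,hq,hy,ko,kq,ky,lo,ly,oq,oy,pq,py,pz,qy,qz,yz
∂2: piv[ahq,ako,akq,aoq,aqy,hpz,hyz,kly,pqy,qyz] rk=10  ker:koq
b_2=(11−10)−0=1

b_2=1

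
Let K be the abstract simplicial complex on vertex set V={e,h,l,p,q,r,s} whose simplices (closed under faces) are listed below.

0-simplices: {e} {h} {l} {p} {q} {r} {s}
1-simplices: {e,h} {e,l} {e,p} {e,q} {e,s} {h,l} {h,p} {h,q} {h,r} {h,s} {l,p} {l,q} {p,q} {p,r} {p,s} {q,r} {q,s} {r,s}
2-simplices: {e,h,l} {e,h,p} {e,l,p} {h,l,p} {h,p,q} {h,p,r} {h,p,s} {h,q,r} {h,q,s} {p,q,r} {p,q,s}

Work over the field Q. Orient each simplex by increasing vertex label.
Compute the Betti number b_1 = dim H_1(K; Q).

b_1=4

n_0=7 n_1=18 n_2=11  [Q]
∂1: piv[eh,el,ep,eq,es,hr] rk=6  ker:hl,hp,hq,hs,lp,lq,pq,pr,ps,qr,qs,rs
∂2: piv[ehl,ehp,elp,hpq,hpr,hps,hqr,hqs] rk=8  ker:hlp,pqr,pqs
b_1=(18−6)−8=4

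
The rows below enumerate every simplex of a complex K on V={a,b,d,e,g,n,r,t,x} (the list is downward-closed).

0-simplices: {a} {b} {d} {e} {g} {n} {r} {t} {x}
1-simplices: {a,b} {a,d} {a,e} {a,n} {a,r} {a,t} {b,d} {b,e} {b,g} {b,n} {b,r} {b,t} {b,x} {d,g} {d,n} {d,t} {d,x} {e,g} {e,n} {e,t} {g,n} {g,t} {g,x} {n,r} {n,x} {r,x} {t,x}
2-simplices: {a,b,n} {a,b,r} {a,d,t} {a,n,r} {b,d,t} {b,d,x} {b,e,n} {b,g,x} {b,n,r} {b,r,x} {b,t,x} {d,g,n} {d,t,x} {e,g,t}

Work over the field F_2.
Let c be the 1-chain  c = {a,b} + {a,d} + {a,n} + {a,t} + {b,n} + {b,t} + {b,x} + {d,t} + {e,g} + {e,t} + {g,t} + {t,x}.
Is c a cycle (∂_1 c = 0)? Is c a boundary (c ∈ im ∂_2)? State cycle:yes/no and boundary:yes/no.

cycle:yes boundary:yes

n_0=9 n_1=27 n_2=14  [Z2]
∂1: piv[ab,ad,ae,an,ar,at,bg,bx] rk=8  ker:bd,be,bn,br,bt,dg,dn,dt,dx,eg,en,et,gn,gt,gx,nr,nx,rx,tx
∂2: piv[abn,abr,adt,anr,bdt,bdx,ben,bgx,brx,btx,dgn,egt] rk=12  ker:bnr,dtx
∂1c = 0
c vs im∂2: reduces to 0 ⇒ boundary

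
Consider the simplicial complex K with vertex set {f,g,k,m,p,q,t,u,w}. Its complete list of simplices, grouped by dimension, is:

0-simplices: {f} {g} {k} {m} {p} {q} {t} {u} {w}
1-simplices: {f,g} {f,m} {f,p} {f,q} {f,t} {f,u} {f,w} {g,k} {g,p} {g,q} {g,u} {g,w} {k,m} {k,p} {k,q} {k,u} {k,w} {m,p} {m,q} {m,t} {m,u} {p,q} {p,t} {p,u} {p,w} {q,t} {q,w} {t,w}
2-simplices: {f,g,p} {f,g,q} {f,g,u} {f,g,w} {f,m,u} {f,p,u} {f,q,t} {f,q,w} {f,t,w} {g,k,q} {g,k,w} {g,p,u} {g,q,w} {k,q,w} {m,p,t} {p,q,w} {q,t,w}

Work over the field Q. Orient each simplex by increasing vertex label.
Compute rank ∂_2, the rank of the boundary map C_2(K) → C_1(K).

n_0=9 n_1=28 n_2=17  [Q]
∂1: piv[fg,fm,fp,fq,ft,fu,fw,gk] rk=8  ker:gp,gq,gu,gw,km,kp,kq,ku,kw,mp,mq,mt,mu,pq,pt,pu,pw,qt,qw,tw
∂2: piv[fgp,fgq,fgu,fgw,fmu,fpu,fqt,fqw,ftw,gkq,gkw,mpt,pqw] rk=13  ker:gpu,gqw,kqw,qtw
rk∂_2=13

rank∂_2=13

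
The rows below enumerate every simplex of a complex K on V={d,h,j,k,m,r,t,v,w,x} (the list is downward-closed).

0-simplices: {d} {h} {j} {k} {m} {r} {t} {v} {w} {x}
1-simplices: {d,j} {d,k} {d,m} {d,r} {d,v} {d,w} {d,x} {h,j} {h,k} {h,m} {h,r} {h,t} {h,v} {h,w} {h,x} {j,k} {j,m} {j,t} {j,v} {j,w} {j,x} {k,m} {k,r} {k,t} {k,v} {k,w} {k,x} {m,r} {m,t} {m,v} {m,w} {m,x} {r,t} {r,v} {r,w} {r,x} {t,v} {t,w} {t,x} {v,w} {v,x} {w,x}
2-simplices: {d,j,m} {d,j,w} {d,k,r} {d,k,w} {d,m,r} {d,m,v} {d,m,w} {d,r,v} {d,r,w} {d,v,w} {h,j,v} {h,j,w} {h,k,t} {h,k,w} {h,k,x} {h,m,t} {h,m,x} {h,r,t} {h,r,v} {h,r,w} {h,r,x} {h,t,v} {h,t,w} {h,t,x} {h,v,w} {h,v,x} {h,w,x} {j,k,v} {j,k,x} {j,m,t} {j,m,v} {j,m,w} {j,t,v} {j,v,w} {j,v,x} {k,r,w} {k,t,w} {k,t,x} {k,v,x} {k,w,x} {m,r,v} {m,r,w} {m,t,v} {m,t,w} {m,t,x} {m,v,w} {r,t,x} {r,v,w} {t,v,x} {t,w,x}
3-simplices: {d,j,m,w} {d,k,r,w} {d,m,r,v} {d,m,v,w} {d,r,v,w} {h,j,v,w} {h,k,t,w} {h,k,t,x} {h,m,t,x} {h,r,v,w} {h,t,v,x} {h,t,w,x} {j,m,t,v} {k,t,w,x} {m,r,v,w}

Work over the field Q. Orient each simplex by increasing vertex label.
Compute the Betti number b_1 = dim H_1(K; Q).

n_0=10 n_1=42 n_2=50 n_3=15  [Q]
∂1: piv[dj,dk,dm,dr,dv,dw,dx,hj,ht] rk=9  ker:hk,hm,hr,hv,hw,hx,jk,jm,jt,jv,jw,jx,km,kr,kt,kv,kw,kx,mr,mt,mv,mw,mx,rt,rv,rw,rx,tv,tw,tx,vw,vx,wx
∂2: piv[djm,djw,dkr,dkw,dmr,dmv,dmw,drv,drw,dvw,hjv,hjw,hkt,hkw,hkx,hmt,hmx,hrt,hrv,hrw,hrx,htv,htw,htx,hvx,hwx,jkv,jkx,jmt,jtv,jvx] rk=31  ker:hvw,jmv,jmw,jvw,krw,ktw,ktx,kvx,kwx,mrv,mrw,mtv,mtw,mtx,mvw,rtx,rvw,tvx,twx
∂3: piv[djmw,dkrw,dmrv,dmvw,drvw,hjvw,hktw,hktx,hmtx,hrvw,htvx,htwx,jmtv,ktwx,mrvw] rk=15
b_1=(42−9)−31=2

b_1=2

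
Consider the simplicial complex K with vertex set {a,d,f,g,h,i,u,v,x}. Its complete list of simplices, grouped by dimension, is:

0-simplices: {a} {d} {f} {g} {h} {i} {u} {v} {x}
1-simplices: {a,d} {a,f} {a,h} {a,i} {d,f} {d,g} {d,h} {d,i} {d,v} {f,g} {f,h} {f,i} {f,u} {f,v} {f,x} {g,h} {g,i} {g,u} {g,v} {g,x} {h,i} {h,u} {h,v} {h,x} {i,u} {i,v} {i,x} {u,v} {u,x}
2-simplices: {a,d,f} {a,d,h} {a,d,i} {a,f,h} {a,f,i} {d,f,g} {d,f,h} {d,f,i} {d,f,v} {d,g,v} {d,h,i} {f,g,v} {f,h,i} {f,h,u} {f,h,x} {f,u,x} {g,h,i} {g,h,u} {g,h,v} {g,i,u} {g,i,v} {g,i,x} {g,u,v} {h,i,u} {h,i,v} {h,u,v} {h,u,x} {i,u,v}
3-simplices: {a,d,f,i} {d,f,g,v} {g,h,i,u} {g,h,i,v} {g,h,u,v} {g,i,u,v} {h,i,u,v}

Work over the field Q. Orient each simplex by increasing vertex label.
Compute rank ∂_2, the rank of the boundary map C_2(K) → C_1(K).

n_0=9 n_1=29 n_2=28 n_3=7  [Q]
∂1: piv[ad,af,ah,ai,dg,dv,fu,fx] rk=8  ker:df,dh,di,fg,fh,fi,fv,gh,gi,gu,gv,gx,hi,hu,hv,hx,iu,iv,ix,uv,ux
∂2: piv[adf,adh,adi,afh,afi,dfg,dfv,dgv,dhi,fhu,fhx,fux,ghi,ghu,ghv,giu,giv,gix,guv] rk=19  ker:dfh,dfi,fgv,fhi,hiu,hiv,huv,hux,iuv
∂3: piv[adfi,dfgv,ghiu,ghiv,ghuv,giuv] rk=6  ker:hiuv
rk∂_2=19

rank∂_2=19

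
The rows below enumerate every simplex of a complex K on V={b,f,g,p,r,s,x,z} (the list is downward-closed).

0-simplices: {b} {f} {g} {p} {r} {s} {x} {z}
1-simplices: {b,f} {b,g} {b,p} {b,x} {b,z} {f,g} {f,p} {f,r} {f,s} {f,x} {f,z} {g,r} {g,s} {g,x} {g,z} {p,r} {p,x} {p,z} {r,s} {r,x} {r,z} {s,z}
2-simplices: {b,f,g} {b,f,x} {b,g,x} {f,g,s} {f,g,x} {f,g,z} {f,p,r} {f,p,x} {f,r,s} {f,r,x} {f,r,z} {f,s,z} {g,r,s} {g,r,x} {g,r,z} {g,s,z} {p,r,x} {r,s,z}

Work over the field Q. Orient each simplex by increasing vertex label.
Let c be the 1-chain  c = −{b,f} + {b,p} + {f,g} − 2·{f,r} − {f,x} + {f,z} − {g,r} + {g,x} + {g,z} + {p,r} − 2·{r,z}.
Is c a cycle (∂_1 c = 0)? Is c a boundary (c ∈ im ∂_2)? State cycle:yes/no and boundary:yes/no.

n_0=8 n_1=22 n_2=18  [Q]
∂1: piv[bf,bg,bp,bx,bz,fr,fs] rk=7  ker:fg,fp,fx,fz,gr,gs,gx,gz,pr,px,pz,rs,rx,rz,sz
∂2: piv[bfg,bfx,bgx,fgs,fgz,fpr,fpx,frs,frx,frz,fsz,grs] rk=12  ker:fgx,grx,grz,gsz,prx,rsz
∂1c = 0
c vs im∂2: residual ≠ 0 ⇒ not boundary

cycle:yes boundary:no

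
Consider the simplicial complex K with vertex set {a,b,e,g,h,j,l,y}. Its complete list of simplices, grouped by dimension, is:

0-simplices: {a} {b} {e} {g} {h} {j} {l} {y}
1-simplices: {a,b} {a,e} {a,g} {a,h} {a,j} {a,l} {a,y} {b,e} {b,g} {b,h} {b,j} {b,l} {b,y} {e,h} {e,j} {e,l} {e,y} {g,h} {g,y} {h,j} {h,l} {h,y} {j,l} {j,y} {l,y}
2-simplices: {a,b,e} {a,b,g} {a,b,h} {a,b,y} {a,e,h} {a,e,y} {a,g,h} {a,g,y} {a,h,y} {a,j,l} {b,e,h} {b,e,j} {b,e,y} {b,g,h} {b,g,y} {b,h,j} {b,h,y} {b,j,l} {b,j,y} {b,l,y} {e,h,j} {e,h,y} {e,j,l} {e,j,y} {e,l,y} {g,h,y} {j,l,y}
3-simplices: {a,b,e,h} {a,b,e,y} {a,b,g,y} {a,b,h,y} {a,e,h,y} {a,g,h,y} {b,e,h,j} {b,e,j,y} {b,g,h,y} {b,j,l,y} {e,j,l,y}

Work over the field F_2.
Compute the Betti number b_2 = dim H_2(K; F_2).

n_0=8 n_1=25 n_2=27 n_3=11  [Z2]
∂1: piv[ab,ae,ag,ah,aj,al,ay] rk=7  ker:be,bg,bh,bj,bl,by,eh,ej,el,ey,gh,gy,hj,hl,hy,jl,jy,ly
∂2: piv[abe,abg,abh,aby,aeh,aey,agh,agy,ahy,ajl,bej,bhj,bjl,bjy,bly,ejl] rk=16  ker:beh,bey,bgh,bgy,bhy,ehj,ehy,ejy,ely,ghy,jly
∂3: piv[abeh,abey,abgy,abhy,aehy,aghy,behj,bejy,bghy,bjly,ejly] rk=11
b_2=(27−16)−11=0

b_2=0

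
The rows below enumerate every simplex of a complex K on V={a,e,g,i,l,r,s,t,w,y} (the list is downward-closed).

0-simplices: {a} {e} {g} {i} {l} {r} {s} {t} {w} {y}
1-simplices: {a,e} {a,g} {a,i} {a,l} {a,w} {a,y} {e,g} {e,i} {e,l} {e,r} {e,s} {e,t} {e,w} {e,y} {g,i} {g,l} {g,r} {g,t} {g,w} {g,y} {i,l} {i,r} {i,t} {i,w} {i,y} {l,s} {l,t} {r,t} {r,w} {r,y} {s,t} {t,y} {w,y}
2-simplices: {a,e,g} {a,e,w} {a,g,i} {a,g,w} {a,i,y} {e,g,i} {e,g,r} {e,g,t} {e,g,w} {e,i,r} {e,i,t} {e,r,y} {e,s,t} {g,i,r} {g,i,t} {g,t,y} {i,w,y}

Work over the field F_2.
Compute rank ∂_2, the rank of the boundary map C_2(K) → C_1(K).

rank∂_2=14

n_0=10 n_1=33 n_2=17  [Z2]
∂1: piv[ae,ag,ai,al,aw,ay,er,es,et] rk=9  ker:eg,ei,el,ew,ey,gi,gl,gr,gt,gw,gy,il,ir,it,iw,iy,ls,lt,rt,rw,ry,st,ty,wy
∂2: piv[aeg,aew,agi,agw,aiy,egi,egr,egt,eir,eit,ery,est,gty,iwy] rk=14  ker:egw,gir,git
rk∂_2=14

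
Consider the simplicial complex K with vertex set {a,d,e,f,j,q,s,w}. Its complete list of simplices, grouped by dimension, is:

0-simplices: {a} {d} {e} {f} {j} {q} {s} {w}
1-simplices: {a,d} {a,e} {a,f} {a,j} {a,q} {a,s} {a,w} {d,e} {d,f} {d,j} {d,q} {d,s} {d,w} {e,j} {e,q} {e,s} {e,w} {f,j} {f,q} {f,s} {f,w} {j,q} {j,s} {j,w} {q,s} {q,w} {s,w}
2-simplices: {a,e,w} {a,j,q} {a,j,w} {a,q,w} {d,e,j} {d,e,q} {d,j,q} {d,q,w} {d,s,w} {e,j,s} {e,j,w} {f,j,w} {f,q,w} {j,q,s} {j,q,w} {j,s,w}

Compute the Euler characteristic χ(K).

n_0=8 n_1=27 n_2=16
χ=+8−27+16=-3

χ(K)=-3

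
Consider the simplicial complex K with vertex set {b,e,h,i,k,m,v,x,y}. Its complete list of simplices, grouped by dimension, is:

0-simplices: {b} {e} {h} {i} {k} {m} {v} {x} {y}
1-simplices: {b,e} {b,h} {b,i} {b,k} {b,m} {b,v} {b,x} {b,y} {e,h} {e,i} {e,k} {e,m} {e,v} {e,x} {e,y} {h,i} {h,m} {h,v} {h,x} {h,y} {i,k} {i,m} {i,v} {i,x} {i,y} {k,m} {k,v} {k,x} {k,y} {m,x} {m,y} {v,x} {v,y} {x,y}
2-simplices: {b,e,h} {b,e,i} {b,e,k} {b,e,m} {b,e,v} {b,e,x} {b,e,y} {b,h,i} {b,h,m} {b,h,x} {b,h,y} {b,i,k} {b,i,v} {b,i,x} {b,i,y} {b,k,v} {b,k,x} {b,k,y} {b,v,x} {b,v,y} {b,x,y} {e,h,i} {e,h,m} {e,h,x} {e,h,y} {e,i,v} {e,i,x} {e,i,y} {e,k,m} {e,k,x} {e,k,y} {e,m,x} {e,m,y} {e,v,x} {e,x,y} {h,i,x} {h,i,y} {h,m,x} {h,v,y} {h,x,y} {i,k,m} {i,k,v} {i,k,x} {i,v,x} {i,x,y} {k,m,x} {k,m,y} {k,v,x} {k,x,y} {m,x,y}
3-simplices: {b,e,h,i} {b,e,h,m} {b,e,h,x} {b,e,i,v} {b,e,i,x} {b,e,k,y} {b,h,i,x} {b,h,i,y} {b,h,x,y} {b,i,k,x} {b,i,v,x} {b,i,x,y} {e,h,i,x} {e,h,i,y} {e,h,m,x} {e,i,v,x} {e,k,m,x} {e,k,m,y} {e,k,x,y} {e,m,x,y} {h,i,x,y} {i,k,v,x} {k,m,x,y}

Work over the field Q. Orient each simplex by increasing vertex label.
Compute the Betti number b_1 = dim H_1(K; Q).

b_1=0

n_0=9 n_1=34 n_2=50 n_3=23  [Q]
∂1: piv[be,bh,bi,bk,bm,bv,bx,by] rk=8  ker:eh,ei,ek,em,ev,ex,ey,hi,hm,hv,hx,hy,ik,im,iv,ix,iy,km,kv,kx,ky,mx,my,vx,vy,xy
∂2: piv[beh,bei,bek,bem,bev,bex,bey,bhi,bhm,bhx,bhy,bik,biv,bix,biy,bkv,bkx,bky,bvx,bvy,bxy,ekm,emx,emy,hvy,ikm] rk=26  ker:ehi,ehm,ehx,ehy,eiv,eix,eiy,ekx,eky,evx,exy,hix,hiy,hmx,hxy,ikv,ikx,ivx,ixy,kmx,kmy,kvx,kxy,mxy
∂3: piv[behi,behm,behx,beiv,beix,beky,bhix,bhiy,bhxy,bikx,bivx,bixy,ehiy,ehmx,eivx,ekmx,ekmy,ekxy,emxy,ikvx] rk=20  ker:ehix,hixy,kmxy
b_1=(34−8)−26=0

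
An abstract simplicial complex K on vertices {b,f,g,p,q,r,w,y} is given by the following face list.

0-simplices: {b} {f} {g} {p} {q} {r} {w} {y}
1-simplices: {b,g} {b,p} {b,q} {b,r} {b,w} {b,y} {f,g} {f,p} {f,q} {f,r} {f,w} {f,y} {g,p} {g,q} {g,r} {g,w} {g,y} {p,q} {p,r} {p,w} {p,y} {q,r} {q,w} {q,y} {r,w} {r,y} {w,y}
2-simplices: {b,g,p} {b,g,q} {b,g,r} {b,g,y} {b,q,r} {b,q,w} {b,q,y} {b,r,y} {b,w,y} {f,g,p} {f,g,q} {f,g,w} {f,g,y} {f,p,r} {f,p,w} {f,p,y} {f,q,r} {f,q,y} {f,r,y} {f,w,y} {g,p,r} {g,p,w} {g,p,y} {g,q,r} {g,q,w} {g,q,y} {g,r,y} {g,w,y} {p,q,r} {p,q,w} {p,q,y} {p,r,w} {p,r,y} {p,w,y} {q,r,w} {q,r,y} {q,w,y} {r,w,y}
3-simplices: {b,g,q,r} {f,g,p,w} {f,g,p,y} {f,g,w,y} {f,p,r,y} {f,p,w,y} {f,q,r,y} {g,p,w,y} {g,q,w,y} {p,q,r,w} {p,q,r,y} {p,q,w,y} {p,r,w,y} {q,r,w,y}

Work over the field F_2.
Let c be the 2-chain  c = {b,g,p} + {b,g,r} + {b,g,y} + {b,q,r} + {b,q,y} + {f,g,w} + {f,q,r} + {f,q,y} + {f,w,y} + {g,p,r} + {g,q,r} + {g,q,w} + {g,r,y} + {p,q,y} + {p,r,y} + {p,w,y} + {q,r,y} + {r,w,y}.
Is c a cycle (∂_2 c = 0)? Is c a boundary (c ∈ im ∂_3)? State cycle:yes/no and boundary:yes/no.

n_0=8 n_1=27 n_2=38 n_3=14  [Z2]
∂1: piv[bg,bp,bq,br,bw,by,fg] rk=7  ker:fp,fq,fr,fw,fy,gp,gq,gr,gw,gy,pq,pr,pw,py,qr,qw,qy,rw,ry,wy
∂2: piv[bgp,bgq,bgr,bgy,bqr,bqw,bqy,bry,bwy,fgp,fgq,fgw,fgy,fpr,fpw,fpy,fqr,fwy,pqr,prw] rk=20  ker:fqy,fry,gpr,gpw,gpy,gqr,gqw,gqy,gry,gwy,pqw,pqy,pry,pwy,qrw,qry,qwy,rwy
∂3: piv[bgqr,fgpw,fgpy,fgwy,fpry,fpwy,fqry,gqwy,pqrw,pqry,pqwy,prwy] rk=12  ker:gpwy,qrwy
∂2c = {b,g} + {b,p} + {f,g} + {f,r} + {p,q} + {p,w} + {p,y} + {q,w} + {r,w} + {w,y}

cycle:no boundary:no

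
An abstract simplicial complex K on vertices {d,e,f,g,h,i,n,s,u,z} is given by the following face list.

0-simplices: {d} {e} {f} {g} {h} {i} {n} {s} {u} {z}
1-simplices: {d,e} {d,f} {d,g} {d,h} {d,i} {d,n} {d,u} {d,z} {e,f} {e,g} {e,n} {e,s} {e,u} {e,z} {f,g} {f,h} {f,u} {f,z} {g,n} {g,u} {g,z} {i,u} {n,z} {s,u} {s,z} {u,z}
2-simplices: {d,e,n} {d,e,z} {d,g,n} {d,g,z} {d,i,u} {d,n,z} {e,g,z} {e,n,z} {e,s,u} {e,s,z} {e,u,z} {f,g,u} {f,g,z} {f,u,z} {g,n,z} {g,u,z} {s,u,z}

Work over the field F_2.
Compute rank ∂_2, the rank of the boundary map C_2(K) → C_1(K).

rank∂_2=13

n_0=10 n_1=26 n_2=17  [Z2]
∂1: piv[de,df,dg,dh,di,dn,du,dz,es] rk=9  ker:ef,eg,en,eu,ez,fg,fh,fu,fz,gn,gu,gz,iu,nz,su,sz,uz
∂2: piv[den,dez,dgn,dgz,diu,dnz,egz,esu,esz,euz,fgu,fgz,fuz] rk=13  ker:enz,gnz,guz,suz
rk∂_2=13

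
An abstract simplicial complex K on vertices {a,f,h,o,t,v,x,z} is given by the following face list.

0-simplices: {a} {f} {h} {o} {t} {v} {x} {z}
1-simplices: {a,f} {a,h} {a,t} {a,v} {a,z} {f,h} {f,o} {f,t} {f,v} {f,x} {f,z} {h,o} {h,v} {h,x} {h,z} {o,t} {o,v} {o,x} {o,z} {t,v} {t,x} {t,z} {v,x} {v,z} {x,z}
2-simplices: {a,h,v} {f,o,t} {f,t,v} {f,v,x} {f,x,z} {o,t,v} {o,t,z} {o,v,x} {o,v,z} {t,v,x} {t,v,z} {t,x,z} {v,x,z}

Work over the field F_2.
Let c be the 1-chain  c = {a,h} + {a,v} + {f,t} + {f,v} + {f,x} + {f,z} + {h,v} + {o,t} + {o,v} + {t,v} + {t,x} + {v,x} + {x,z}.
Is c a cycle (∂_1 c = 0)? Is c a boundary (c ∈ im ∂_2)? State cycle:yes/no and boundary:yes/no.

cycle:yes boundary:yes

n_0=8 n_1=25 n_2=13  [Z2]
∂1: piv[af,ah,at,av,az,fo,fx] rk=7  ker:fh,ft,fv,fz,ho,hv,hx,hz,ot,ov,ox,oz,tv,tx,tz,vx,vz,xz
∂2: piv[ahv,fot,ftv,fvx,fxz,otv,otz,ovx,ovz,tvx,txz] rk=11  ker:tvz,vxz
∂1c = 0
c vs im∂2: reduces to 0 ⇒ boundary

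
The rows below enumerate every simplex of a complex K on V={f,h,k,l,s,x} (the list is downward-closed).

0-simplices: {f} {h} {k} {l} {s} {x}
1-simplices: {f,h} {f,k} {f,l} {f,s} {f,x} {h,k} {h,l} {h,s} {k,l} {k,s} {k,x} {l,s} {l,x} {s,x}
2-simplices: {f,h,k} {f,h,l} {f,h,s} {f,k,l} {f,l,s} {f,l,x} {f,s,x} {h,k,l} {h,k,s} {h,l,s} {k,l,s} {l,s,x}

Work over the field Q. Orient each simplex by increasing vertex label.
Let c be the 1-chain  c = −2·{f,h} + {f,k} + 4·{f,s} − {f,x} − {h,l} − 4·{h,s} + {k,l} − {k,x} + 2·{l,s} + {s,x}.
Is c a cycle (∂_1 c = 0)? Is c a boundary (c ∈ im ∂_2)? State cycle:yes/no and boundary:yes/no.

n_0=6 n_1=14 n_2=12  [Q]
∂1: piv[fh,fk,fl,fs,fx] rk=5  ker:hk,hl,hs,kl,ks,kx,ls,lx,sx
∂2: piv[fhk,fhl,fhs,fkl,fls,flx,fsx,hks] rk=8  ker:hkl,hls,kls,lsx
∂1c = −2·{f} + 3·{h} + {k} − 2·{l} + {s} − {x}

cycle:no boundary:no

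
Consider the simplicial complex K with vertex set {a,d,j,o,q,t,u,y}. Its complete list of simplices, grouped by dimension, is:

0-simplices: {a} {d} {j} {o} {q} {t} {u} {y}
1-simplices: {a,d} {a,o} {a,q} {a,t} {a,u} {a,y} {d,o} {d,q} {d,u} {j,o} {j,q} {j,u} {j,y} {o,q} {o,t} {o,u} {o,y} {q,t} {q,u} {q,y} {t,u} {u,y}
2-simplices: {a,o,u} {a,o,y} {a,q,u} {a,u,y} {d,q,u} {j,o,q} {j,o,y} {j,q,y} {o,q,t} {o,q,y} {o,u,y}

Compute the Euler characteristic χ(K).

χ(K)=-3

n_0=8 n_1=22 n_2=11
χ=+8−22+11=-3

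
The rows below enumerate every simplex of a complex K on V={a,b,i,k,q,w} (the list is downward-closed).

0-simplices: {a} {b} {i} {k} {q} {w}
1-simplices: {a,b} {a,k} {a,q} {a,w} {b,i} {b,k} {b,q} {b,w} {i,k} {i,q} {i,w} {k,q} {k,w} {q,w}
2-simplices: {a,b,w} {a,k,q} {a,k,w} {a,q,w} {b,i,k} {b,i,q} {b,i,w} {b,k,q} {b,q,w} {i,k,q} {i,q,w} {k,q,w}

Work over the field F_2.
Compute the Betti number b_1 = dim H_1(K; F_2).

b_1=0

n_0=6 n_1=14 n_2=12  [Z2]
∂1: piv[ab,ak,aq,aw,bi] rk=5  ker:bk,bq,bw,ik,iq,iw,kq,kw,qw
∂2: piv[abw,akq,akw,aqw,bik,biq,biw,bkq,bqw] rk=9  ker:ikq,iqw,kqw
b_1=(14−5)−9=0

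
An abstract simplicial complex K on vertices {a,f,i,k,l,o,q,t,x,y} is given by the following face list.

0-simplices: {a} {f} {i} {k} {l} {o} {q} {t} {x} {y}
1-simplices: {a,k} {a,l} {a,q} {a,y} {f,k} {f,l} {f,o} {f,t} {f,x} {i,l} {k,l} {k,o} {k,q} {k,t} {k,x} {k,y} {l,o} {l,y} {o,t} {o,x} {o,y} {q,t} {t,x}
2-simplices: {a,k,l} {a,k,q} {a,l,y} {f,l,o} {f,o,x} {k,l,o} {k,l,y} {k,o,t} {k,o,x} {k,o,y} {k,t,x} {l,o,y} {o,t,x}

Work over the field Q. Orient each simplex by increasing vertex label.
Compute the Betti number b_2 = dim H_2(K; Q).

n_0=10 n_1=23 n_2=13  [Q]
∂1: piv[ak,al,aq,ay,fk,fo,ft,fx,il] rk=9  ker:fl,kl,ko,kq,kt,kx,ky,lo,ly,ot,ox,oy,qt,tx
∂2: piv[akl,akq,aly,flo,fox,klo,kly,kot,kox,koy,ktx] rk=11  ker:loy,otx
b_2=(13−11)−0=2

b_2=2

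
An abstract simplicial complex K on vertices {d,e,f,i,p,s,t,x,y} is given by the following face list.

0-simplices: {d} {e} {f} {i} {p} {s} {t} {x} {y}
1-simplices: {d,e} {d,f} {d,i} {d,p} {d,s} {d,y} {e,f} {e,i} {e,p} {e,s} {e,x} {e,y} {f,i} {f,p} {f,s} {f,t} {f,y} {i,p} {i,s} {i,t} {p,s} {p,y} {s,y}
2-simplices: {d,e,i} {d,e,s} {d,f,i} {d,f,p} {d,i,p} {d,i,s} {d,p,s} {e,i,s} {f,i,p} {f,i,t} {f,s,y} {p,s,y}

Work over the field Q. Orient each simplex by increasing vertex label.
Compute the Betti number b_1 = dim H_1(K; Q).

b_1=5

n_0=9 n_1=23 n_2=12  [Q]
∂1: piv[de,df,di,dp,ds,dy,ex,ft] rk=8  ker:ef,ei,ep,es,ey,fi,fp,fs,fy,ip,is,it,ps,py,sy
∂2: piv[dei,des,dfi,dfp,dip,dis,dps,fit,fsy,psy] rk=10  ker:eis,fip
b_1=(23−8)−10=5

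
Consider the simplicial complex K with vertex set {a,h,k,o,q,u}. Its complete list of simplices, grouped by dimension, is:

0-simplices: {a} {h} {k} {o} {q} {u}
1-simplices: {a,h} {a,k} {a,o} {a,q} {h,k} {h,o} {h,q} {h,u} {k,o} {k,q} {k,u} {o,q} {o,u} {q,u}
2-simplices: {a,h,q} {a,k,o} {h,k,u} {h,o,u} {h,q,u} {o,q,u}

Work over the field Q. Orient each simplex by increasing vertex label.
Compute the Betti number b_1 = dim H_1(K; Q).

b_1=3

n_0=6 n_1=14 n_2=6  [Q]
∂1: piv[ah,ak,ao,aq,hu] rk=5  ker:hk,ho,hq,ko,kq,ku,oq,ou,qu
∂2: piv[ahq,ako,hku,hou,hqu,oqu] rk=6
b_1=(14−5)−6=3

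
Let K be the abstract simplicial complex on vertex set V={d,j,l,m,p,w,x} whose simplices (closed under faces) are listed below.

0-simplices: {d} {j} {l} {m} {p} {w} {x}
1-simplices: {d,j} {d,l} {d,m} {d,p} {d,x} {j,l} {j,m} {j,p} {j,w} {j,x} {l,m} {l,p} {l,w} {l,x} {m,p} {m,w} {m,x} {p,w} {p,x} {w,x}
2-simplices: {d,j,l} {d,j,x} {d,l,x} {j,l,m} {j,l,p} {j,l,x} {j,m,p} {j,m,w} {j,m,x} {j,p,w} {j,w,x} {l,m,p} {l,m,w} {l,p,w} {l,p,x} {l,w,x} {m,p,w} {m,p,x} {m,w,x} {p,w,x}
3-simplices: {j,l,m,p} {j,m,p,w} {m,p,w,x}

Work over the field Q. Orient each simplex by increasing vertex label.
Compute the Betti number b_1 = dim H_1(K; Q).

n_0=7 n_1=20 n_2=20 n_3=3  [Q]
∂1: piv[dj,dl,dm,dp,dx,jw] rk=6  ker:jl,jm,jp,jx,lm,lp,lw,lx,mp,mw,mx,pw,px,wx
∂2: piv[djl,djx,dlx,jlm,jlp,jmp,jmw,jmx,jpw,jwx,lmw,lpx] rk=12  ker:jlx,lmp,lpw,lwx,mpw,mpx,mwx,pwx
∂3: piv[jlmp,jmpw,mpwx] rk=3
b_1=(20−6)−12=2

b_1=2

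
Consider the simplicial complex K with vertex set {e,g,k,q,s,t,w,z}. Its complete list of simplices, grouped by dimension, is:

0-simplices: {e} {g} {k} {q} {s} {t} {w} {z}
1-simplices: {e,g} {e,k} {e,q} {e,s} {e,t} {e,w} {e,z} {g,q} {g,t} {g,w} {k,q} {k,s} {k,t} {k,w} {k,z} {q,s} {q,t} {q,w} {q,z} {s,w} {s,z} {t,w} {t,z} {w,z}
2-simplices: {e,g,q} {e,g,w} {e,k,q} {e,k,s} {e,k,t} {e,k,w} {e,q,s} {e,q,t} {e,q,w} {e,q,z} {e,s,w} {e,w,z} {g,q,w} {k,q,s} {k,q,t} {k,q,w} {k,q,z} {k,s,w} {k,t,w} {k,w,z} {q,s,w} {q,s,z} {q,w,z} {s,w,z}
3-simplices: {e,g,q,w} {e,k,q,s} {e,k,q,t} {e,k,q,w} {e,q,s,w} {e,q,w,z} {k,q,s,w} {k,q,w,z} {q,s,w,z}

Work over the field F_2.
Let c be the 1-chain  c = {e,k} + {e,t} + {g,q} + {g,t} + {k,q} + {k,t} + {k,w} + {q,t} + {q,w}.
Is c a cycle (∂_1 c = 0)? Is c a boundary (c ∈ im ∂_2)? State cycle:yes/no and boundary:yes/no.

cycle:yes boundary:no

n_0=8 n_1=24 n_2=24 n_3=9  [Z2]
∂1: piv[eg,ek,eq,es,et,ew,ez] rk=7  ker:gq,gt,gw,kq,ks,kt,kw,kz,qs,qt,qw,qz,sw,sz,tw,tz,wz
∂2: piv[egq,egw,ekq,eks,ekt,ekw,eqs,eqt,eqw,eqz,esw,ewz,kqz,ktw,qsz] rk=15  ker:gqw,kqs,kqt,kqw,ksw,kwz,qsw,qwz,swz
∂3: piv[egqw,ekqs,ekqt,ekqw,eqsw,eqwz,kqsw,kqwz,qswz] rk=9
∂1c = 0
c vs im∂2: residual ≠ 0 ⇒ not boundary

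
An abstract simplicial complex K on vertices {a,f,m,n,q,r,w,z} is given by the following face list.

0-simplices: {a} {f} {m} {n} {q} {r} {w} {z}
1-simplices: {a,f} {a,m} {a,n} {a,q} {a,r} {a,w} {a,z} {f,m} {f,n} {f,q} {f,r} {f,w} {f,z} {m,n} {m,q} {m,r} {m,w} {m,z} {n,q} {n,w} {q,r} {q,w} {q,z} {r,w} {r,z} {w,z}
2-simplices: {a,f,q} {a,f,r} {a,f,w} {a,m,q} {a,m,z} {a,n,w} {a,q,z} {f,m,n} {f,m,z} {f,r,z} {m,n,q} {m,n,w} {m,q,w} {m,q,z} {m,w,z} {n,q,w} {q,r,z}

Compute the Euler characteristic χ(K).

n_0=8 n_1=26 n_2=17
χ=+8−26+17=-1

χ(K)=-1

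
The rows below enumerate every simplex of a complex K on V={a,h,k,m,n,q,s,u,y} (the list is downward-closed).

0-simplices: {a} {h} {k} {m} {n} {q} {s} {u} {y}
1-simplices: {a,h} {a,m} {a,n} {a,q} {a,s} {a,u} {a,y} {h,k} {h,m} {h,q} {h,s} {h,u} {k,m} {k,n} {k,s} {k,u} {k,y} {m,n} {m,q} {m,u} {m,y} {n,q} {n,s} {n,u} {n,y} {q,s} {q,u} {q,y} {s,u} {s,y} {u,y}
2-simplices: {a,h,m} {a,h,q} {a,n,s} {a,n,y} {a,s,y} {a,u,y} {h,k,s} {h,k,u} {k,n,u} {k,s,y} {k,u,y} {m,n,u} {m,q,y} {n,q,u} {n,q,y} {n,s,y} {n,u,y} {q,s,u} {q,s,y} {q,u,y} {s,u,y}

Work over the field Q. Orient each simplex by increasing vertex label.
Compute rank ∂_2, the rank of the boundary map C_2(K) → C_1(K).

n_0=9 n_1=31 n_2=21  [Q]
∂1: piv[ah,am,an,aq,as,au,ay,hk] rk=8  ker:hm,hq,hs,hu,km,kn,ks,ku,ky,mn,mq,mu,my,nq,ns,nu,ny,qs,qu,qy,su,sy,uy
∂2: piv[ahm,ahq,ans,any,asy,auy,hks,hku,knu,ksy,kuy,mnu,mqy,nqu,nqy,nuy,qsu,qsy] rk=18  ker:nsy,quy,suy
rk∂_2=18

rank∂_2=18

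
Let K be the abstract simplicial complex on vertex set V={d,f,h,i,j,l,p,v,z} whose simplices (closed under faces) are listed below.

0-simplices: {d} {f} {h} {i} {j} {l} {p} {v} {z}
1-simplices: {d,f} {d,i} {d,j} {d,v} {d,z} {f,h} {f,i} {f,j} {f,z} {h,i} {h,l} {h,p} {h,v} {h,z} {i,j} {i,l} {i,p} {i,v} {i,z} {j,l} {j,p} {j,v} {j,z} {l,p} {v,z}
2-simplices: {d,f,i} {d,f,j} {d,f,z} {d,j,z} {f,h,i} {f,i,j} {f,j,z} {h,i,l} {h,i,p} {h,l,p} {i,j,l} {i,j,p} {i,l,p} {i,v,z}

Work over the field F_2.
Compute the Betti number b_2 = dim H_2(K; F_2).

b_2=2

n_0=9 n_1=25 n_2=14  [Z2]
∂1: piv[df,di,dj,dv,dz,fh,hl,hp] rk=8  ker:fi,fj,fz,hi,hv,hz,ij,il,ip,iv,iz,jl,jp,jv,jz,lp,vz
∂2: piv[dfi,dfj,dfz,djz,fhi,fij,hil,hip,hlp,ijl,ijp,ivz] rk=12  ker:fjz,ilp
b_2=(14−12)−0=2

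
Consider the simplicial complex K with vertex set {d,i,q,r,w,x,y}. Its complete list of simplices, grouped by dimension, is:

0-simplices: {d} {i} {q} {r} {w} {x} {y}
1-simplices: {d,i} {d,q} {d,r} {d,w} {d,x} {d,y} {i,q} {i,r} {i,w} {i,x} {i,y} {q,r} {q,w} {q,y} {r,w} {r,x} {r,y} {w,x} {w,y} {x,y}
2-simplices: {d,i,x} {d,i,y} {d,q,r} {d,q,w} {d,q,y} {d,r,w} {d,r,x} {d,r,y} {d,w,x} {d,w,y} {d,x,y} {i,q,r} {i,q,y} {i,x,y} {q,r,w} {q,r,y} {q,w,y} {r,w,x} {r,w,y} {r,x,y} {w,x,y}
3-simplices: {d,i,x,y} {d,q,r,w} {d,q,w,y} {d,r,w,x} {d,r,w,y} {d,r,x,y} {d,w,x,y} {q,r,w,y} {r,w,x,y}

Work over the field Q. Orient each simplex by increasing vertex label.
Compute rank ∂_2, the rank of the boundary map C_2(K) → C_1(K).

n_0=7 n_1=20 n_2=21 n_3=9  [Q]
∂1: piv[di,dq,dr,dw,dx,dy] rk=6  ker:iq,ir,iw,ix,iy,qr,qw,qy,rw,rx,ry,wx,wy,xy
∂2: piv[dix,diy,dqr,dqw,dqy,drw,drx,dry,dwx,dwy,dxy,iqr,iqy] rk=13  ker:ixy,qrw,qry,qwy,rwx,rwy,rxy,wxy
∂3: piv[dixy,dqrw,dqwy,drwx,drwy,drxy,dwxy,qrwy] rk=8  ker:rwxy
rk∂_2=13

rank∂_2=13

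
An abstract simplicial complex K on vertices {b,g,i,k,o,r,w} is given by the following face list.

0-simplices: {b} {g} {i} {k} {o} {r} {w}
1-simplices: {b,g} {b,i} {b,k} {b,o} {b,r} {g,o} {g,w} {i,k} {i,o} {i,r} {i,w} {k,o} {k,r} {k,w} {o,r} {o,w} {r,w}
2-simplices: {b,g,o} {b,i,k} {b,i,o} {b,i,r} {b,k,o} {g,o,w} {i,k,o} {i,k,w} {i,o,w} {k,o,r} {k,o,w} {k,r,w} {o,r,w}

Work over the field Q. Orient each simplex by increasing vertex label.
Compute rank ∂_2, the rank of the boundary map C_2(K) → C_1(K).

rank∂_2=10

n_0=7 n_1=17 n_2=13  [Q]
∂1: piv[bg,bi,bk,bo,br,gw] rk=6  ker:go,ik,io,ir,iw,ko,kr,kw,or,ow,rw
∂2: piv[bgo,bik,bio,bir,bko,gow,ikw,iow,kor,krw] rk=10  ker:iko,kow,orw
rk∂_2=10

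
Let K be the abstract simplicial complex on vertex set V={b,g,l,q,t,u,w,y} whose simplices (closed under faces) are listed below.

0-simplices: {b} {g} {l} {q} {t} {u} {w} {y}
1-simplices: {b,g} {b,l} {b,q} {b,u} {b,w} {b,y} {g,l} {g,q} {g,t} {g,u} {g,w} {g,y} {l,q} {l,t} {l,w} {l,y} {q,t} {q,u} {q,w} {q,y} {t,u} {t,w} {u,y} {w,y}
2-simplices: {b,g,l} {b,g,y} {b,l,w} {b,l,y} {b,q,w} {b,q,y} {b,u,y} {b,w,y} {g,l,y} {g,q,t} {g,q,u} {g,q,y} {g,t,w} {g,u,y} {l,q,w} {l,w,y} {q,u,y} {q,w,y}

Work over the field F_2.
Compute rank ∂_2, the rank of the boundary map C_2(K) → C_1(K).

n_0=8 n_1=24 n_2=18  [Z2]
∂1: piv[bg,bl,bq,bu,bw,by,gt] rk=7  ker:gl,gq,gu,gw,gy,lq,lt,lw,ly,qt,qu,qw,qy,tu,tw,uy,wy
∂2: piv[bgl,bgy,blw,bly,bqw,bqy,buy,bwy,gqt,gqu,gqy,gtw,guy,lqw] rk=14  ker:gly,lwy,quy,qwy
rk∂_2=14

rank∂_2=14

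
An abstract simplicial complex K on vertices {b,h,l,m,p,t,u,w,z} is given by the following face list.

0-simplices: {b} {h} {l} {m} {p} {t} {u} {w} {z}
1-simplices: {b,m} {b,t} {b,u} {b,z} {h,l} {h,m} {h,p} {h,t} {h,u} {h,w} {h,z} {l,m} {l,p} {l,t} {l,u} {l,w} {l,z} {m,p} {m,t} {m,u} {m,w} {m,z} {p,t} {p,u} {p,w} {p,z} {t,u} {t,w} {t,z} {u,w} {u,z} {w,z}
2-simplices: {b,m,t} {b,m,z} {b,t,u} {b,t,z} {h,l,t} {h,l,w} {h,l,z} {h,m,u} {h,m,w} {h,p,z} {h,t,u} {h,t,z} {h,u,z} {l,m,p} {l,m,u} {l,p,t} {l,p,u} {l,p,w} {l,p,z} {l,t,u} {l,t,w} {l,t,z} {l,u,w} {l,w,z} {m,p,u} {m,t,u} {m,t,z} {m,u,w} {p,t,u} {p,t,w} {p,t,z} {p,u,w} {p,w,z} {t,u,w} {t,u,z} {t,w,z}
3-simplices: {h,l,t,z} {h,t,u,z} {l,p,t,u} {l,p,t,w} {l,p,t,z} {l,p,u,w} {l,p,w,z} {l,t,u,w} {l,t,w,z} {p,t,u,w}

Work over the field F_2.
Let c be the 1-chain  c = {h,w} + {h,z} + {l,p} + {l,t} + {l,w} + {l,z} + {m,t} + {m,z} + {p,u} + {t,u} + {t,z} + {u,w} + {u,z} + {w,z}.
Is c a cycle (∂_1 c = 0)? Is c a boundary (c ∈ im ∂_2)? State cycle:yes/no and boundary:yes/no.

n_0=9 n_1=32 n_2=36 n_3=10  [Z2]
∂1: piv[bm,bt,bu,bz,hl,hm,hp,hw] rk=8  ker:ht,hu,hz,lm,lp,lt,lu,lw,lz,mp,mt,mu,mw,mz,pt,pu,pw,pz,tu,tw,tz,uw,uz,wz
∂2: piv[bmt,bmz,btu,btz,hlt,hlw,hlz,hmu,hmw,hpz,htu,htz,huz,lmp,lmu,lpt,lpu,lpw,lpz,ltu,ltw,luw,lwz,mtu] rk=24  ker:ltz,mpu,mtz,muw,ptu,ptw,ptz,puw,pwz,tuw,tuz,twz
∂3: piv[hltz,htuz,lptu,lptw,lptz,lpuw,lpwz,ltuw,ltwz] rk=9  ker:ptuw
∂1c = 0
c vs im∂2: reduces to 0 ⇒ boundary

cycle:yes boundary:yes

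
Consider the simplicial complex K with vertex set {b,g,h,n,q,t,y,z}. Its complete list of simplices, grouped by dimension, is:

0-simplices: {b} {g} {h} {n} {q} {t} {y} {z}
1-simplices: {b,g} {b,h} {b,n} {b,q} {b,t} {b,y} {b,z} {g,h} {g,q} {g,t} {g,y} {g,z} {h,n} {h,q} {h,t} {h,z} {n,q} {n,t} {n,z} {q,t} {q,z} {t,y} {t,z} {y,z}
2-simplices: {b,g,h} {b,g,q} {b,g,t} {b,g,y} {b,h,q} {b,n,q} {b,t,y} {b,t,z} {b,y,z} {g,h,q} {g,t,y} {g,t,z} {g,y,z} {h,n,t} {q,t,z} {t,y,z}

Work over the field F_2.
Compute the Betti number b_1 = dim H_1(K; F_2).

b_1=5

n_0=8 n_1=24 n_2=16  [Z2]
∂1: piv[bg,bh,bn,bq,bt,by,bz] rk=7  ker:gh,gq,gt,gy,gz,hn,hq,ht,hz,nq,nt,nz,qt,qz,ty,tz,yz
∂2: piv[bgh,bgq,bgt,bgy,bhq,bnq,bty,btz,byz,gtz,hnt,qtz] rk=12  ker:ghq,gty,gyz,tyz
b_1=(24−7)−12=5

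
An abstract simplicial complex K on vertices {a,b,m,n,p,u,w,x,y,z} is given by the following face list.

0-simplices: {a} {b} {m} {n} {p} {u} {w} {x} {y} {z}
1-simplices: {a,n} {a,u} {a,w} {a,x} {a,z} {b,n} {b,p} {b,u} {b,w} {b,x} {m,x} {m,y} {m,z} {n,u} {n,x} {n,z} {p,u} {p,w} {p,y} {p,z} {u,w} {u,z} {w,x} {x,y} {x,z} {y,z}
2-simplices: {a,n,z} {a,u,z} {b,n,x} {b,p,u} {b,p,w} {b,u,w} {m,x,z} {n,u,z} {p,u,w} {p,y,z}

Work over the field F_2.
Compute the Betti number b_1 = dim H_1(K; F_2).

b_1=8

n_0=10 n_1=26 n_2=10  [Z2]
∂1: piv[an,au,aw,ax,az,bn,bp,mx,my] rk=9  ker:bu,bw,bx,mz,nu,nx,nz,pu,pw,py,pz,uw,uz,wx,xy,xz,yz
∂2: piv[anz,auz,bnx,bpu,bpw,buw,mxz,nuz,pyz] rk=9  ker:puw
b_1=(26−9)−9=8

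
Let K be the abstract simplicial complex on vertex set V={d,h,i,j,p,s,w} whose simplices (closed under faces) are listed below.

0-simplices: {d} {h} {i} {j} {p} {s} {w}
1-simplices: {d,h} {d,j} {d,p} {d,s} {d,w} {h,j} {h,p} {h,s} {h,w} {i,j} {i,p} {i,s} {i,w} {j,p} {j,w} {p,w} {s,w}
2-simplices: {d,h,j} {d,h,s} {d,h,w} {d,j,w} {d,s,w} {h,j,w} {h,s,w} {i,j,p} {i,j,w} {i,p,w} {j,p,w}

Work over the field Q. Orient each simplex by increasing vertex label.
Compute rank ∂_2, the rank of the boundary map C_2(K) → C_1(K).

n_0=7 n_1=17 n_2=11  [Q]
∂1: piv[dh,dj,dp,ds,dw,ij] rk=6  ker:hj,hp,hs,hw,ip,is,iw,jp,jw,pw,sw
∂2: piv[dhj,dhs,dhw,djw,dsw,ijp,ijw,ipw] rk=8  ker:hjw,hsw,jpw
rk∂_2=8

rank∂_2=8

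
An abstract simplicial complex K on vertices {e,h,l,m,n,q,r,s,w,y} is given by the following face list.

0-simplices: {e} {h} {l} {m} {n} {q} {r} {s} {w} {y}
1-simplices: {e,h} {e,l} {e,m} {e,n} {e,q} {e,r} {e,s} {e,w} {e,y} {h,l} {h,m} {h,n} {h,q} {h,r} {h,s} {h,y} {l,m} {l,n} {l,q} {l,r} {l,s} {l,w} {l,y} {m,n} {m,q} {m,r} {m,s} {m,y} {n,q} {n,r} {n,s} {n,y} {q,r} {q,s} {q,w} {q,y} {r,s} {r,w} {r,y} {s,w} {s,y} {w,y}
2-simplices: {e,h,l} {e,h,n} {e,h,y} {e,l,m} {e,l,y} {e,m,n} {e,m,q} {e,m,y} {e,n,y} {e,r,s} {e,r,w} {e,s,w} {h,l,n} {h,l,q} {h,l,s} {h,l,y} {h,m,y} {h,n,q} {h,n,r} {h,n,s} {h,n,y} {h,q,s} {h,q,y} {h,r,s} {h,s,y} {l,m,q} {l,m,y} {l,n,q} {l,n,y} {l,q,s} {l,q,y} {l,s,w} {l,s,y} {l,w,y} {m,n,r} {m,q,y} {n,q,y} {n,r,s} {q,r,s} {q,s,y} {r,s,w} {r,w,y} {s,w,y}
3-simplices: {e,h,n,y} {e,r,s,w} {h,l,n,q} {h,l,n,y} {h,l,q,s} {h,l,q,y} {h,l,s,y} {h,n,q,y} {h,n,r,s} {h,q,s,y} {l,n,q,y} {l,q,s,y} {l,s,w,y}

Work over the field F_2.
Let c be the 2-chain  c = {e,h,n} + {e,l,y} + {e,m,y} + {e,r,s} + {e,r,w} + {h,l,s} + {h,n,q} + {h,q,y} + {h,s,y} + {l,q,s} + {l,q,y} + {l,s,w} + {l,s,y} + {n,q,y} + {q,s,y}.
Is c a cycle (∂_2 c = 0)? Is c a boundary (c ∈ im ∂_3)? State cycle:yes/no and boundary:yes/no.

cycle:no boundary:no

n_0=10 n_1=42 n_2=43 n_3=13  [Z2]
∂1: piv[eh,el,em,en,eq,er,es,ew,ey] rk=9  ker:hl,hm,hn,hq,hr,hs,hy,lm,ln,lq,lr,ls,lw,ly,mn,mq,mr,ms,my,nq,nr,ns,ny,qr,qs,qw,qy,rs,rw,ry,sw,sy,wy
∂2: piv[ehl,ehn,ehy,elm,ely,emn,emq,emy,eny,ers,erw,esw,hln,hlq,hls,hmy,hnq,hnr,hns,hqs,hqy,hrs,hsy,lmq,lsw,lwy,mnr,qrs,rwy] rk=29  ker:hly,hny,lmy,lnq,lny,lqs,lqy,lsy,mqy,nqy,nrs,qsy,rsw,swy
∂3: piv[ehny,ersw,hlnq,hlny,hlqs,hlqy,hlsy,hnqy,hnrs,hqsy,lswy] rk=11  ker:lnqy,lqsy
∂2c = {e,h} + {e,l} + {e,m} + {e,n} + {e,s} + {e,w} + {h,l} + {l,w} + {l,y} + {m,y} + {n,y} + {r,s} + {r,w} + {s,w} + {s,y}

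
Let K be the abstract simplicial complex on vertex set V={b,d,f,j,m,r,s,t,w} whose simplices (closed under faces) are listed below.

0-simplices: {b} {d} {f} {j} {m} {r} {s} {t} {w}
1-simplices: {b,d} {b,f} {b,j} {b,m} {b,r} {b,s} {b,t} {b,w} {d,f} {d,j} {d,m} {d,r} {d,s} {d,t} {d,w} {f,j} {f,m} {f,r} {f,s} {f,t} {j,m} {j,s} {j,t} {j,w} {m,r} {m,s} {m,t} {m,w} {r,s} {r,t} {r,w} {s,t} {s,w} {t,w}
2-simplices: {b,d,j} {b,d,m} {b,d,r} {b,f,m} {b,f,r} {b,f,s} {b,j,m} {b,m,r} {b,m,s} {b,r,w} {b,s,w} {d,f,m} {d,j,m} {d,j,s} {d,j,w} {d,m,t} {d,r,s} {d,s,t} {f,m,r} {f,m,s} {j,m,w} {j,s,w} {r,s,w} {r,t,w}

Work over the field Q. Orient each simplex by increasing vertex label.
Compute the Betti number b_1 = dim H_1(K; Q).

n_0=9 n_1=34 n_2=24  [Q]
∂1: piv[bd,bf,bj,bm,br,bs,bt,bw] rk=8  ker:df,dj,dm,dr,ds,dt,dw,fj,fm,fr,fs,ft,jm,js,jt,jw,mr,ms,mt,mw,rs,rt,rw,st,sw,tw
∂2: piv[bdj,bdm,bdr,bfm,bfr,bfs,bjm,bmr,bms,brw,bsw,dfm,djs,djw,dmt,drs,dst,jmw,jsw,rsw,rtw] rk=21  ker:djm,fmr,fms
b_1=(34−8)−21=5

b_1=5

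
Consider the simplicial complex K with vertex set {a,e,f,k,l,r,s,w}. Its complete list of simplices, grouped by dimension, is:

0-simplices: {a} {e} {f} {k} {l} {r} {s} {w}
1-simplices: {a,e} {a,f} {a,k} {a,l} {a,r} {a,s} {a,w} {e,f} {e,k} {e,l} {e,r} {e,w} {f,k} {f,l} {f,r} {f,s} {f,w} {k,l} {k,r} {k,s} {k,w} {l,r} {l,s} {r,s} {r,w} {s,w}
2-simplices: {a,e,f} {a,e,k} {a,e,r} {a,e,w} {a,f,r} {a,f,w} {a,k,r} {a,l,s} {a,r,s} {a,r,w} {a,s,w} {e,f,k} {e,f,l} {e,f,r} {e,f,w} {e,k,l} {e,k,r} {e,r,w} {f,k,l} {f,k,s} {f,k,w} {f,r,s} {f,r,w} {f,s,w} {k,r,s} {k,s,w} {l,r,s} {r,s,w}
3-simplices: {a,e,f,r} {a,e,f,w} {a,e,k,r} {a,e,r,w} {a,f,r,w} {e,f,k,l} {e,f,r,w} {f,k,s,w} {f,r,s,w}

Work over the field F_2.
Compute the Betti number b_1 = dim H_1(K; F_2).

n_0=8 n_1=26 n_2=28 n_3=9  [Z2]
∂1: piv[ae,af,ak,al,ar,as,aw] rk=7  ker:ef,ek,el,er,ew,fk,fl,fr,fs,fw,kl,kr,ks,kw,lr,ls,rs,rw,sw
∂2: piv[aef,aek,aer,aew,afr,afw,akr,als,ars,arw,asw,efk,efl,ekl,fks,fkw,frs,lrs] rk=18  ker:efr,efw,ekr,erw,fkl,frw,fsw,krs,ksw,rsw
∂3: piv[aefr,aefw,aekr,aerw,afrw,efkl,fksw,frsw] rk=8  ker:efrw
b_1=(26−7)−18=1

b_1=1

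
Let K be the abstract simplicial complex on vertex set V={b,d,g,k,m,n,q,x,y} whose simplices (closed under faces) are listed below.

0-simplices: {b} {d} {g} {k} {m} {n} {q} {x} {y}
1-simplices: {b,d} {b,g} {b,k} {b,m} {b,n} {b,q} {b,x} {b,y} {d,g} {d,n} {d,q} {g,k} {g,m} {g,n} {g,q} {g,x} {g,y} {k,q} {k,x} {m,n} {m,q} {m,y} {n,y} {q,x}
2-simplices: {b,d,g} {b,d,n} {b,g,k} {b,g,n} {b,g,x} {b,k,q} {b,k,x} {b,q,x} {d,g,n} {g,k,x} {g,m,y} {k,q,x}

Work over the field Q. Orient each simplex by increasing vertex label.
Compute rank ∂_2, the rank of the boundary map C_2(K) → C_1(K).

n_0=9 n_1=24 n_2=12  [Q]
∂1: piv[bd,bg,bk,bm,bn,bq,bx,by] rk=8  ker:dg,dn,dq,gk,gm,gn,gq,gx,gy,kq,kx,mn,mq,my,ny,qx
∂2: piv[bdg,bdn,bgk,bgn,bgx,bkq,bkx,bqx,gmy] rk=9  ker:dgn,gkx,kqx
rk∂_2=9

rank∂_2=9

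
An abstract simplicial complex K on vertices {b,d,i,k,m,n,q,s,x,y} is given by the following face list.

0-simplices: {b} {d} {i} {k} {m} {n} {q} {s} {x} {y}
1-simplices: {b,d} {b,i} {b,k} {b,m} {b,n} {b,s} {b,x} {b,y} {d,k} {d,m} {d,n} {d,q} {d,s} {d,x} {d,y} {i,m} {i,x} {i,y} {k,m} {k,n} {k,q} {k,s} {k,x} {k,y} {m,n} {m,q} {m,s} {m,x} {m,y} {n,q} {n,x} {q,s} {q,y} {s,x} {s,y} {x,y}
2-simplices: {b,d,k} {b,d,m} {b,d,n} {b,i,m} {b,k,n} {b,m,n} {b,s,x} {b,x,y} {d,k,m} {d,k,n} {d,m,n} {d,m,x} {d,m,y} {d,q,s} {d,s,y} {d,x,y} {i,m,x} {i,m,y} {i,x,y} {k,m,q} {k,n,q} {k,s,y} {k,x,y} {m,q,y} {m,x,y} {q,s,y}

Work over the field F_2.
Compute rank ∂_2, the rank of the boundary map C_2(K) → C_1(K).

rank∂_2=22

n_0=10 n_1=36 n_2=26  [Z2]
∂1: piv[bd,bi,bk,bm,bn,bs,bx,by,dq] rk=9  ker:dk,dm,dn,ds,dx,dy,im,ix,iy,km,kn,kq,ks,kx,ky,mn,mq,ms,mx,my,nq,nx,qs,qy,sx,sy,xy
∂2: piv[bdk,bdm,bdn,bim,bkn,bmn,bsx,bxy,dkm,dmx,dmy,dqs,dsy,dxy,imx,imy,kmq,knq,ksy,kxy,mqy,qsy] rk=22  ker:dkn,dmn,ixy,mxy
rk∂_2=22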